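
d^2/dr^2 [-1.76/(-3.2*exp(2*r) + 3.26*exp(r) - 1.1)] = ((5.7376 - 22.528*exp(r))*(3.2*exp(2*r) - 3.26*exp(r) + 1.1) + 1.76*(6.4*exp(r) - 3.26)*(12.8*exp(r) - 6.52)*exp(r))*exp(r)/(3.2*exp(2*r) - 3.26*exp(r) + 1.1)^3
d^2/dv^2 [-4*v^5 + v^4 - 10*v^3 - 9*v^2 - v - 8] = -80*v^3 + 12*v^2 - 60*v - 18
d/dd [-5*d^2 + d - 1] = 1 - 10*d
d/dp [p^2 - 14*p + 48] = 2*p - 14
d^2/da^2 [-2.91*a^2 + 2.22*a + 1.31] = -5.82000000000000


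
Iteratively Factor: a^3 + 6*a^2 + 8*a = (a + 2)*(a^2 + 4*a) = a*(a + 2)*(a + 4)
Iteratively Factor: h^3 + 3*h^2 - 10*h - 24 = (h + 4)*(h^2 - h - 6) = (h - 3)*(h + 4)*(h + 2)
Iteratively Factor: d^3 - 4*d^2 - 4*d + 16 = (d - 2)*(d^2 - 2*d - 8) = (d - 2)*(d + 2)*(d - 4)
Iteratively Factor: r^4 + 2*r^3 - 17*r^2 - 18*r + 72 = (r + 4)*(r^3 - 2*r^2 - 9*r + 18) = (r - 2)*(r + 4)*(r^2 - 9) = (r - 2)*(r + 3)*(r + 4)*(r - 3)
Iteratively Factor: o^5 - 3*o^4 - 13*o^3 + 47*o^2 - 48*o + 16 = (o - 1)*(o^4 - 2*o^3 - 15*o^2 + 32*o - 16) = (o - 1)*(o + 4)*(o^3 - 6*o^2 + 9*o - 4) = (o - 4)*(o - 1)*(o + 4)*(o^2 - 2*o + 1) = (o - 4)*(o - 1)^2*(o + 4)*(o - 1)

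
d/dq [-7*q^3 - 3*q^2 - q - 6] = -21*q^2 - 6*q - 1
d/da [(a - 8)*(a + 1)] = 2*a - 7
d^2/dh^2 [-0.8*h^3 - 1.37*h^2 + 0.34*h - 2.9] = -4.8*h - 2.74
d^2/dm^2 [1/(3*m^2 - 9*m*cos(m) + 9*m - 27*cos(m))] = (-(m^2 - 3*m*cos(m) + 3*m - 9*cos(m))*(3*m*cos(m) + 6*sin(m) + 9*cos(m) + 2) + 2*(3*m*sin(m) + 2*m + 9*sin(m) - 3*cos(m) + 3)^2)/(3*(m + 3)^3*(m - 3*cos(m))^3)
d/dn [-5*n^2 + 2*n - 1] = 2 - 10*n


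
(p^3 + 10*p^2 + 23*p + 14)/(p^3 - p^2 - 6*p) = (p^2 + 8*p + 7)/(p*(p - 3))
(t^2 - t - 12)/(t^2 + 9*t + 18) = (t - 4)/(t + 6)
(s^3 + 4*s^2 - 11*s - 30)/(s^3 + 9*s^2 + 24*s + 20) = (s - 3)/(s + 2)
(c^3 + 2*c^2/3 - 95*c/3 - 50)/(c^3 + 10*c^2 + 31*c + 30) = (c^2 - 13*c/3 - 10)/(c^2 + 5*c + 6)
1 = 1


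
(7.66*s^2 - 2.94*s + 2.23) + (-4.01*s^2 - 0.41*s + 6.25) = 3.65*s^2 - 3.35*s + 8.48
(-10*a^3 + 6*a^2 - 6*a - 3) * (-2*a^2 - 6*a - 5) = 20*a^5 + 48*a^4 + 26*a^3 + 12*a^2 + 48*a + 15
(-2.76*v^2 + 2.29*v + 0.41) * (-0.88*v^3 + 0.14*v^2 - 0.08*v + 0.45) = 2.4288*v^5 - 2.4016*v^4 + 0.1806*v^3 - 1.3678*v^2 + 0.9977*v + 0.1845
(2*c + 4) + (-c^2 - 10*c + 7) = -c^2 - 8*c + 11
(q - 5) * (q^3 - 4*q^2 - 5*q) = q^4 - 9*q^3 + 15*q^2 + 25*q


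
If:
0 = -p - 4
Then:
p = -4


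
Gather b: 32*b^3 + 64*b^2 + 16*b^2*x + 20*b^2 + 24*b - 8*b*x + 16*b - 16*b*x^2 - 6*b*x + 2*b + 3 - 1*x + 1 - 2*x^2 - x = 32*b^3 + b^2*(16*x + 84) + b*(-16*x^2 - 14*x + 42) - 2*x^2 - 2*x + 4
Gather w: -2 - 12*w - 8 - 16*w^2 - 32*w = -16*w^2 - 44*w - 10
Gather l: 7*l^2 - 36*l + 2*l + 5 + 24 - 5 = 7*l^2 - 34*l + 24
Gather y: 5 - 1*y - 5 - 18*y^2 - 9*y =-18*y^2 - 10*y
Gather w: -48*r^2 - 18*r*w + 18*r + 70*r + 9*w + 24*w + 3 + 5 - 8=-48*r^2 + 88*r + w*(33 - 18*r)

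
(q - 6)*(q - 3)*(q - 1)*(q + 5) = q^4 - 5*q^3 - 23*q^2 + 117*q - 90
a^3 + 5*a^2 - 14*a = a*(a - 2)*(a + 7)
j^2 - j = j*(j - 1)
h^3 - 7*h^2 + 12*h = h*(h - 4)*(h - 3)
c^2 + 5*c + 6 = (c + 2)*(c + 3)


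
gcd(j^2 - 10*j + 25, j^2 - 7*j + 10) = j - 5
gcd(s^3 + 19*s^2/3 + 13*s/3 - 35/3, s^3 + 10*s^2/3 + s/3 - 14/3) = s^2 + 4*s/3 - 7/3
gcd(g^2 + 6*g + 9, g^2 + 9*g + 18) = g + 3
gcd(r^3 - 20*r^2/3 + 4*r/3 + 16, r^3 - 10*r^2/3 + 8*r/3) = r - 2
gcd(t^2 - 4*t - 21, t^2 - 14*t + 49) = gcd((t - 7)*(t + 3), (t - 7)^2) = t - 7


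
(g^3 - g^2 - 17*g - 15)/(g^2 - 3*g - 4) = (g^2 - 2*g - 15)/(g - 4)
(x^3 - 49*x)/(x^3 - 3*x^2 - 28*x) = (x + 7)/(x + 4)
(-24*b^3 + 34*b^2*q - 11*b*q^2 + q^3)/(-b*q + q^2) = 24*b^2/q - 10*b + q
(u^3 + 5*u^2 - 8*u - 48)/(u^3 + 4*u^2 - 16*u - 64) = (u - 3)/(u - 4)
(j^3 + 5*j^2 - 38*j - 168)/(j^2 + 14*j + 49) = (j^2 - 2*j - 24)/(j + 7)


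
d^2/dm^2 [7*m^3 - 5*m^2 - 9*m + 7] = 42*m - 10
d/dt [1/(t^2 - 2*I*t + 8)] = 2*(-t + I)/(t^2 - 2*I*t + 8)^2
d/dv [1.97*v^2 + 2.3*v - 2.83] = 3.94*v + 2.3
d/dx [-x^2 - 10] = -2*x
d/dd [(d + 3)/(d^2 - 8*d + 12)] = (d^2 - 8*d - 2*(d - 4)*(d + 3) + 12)/(d^2 - 8*d + 12)^2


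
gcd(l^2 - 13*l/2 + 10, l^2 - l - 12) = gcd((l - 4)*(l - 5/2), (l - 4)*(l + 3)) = l - 4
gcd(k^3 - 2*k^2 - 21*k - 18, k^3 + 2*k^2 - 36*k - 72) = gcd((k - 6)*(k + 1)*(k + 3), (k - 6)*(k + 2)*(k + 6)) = k - 6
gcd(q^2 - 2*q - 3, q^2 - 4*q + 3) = q - 3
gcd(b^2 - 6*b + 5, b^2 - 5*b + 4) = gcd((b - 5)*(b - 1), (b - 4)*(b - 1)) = b - 1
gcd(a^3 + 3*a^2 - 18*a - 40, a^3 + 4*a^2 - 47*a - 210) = a + 5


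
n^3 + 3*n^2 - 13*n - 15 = (n - 3)*(n + 1)*(n + 5)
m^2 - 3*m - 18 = (m - 6)*(m + 3)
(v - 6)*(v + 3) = v^2 - 3*v - 18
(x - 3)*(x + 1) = x^2 - 2*x - 3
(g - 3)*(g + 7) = g^2 + 4*g - 21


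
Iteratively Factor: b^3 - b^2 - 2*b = (b)*(b^2 - b - 2) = b*(b - 2)*(b + 1)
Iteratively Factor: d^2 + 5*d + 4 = (d + 4)*(d + 1)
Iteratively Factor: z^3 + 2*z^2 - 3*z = (z + 3)*(z^2 - z) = z*(z + 3)*(z - 1)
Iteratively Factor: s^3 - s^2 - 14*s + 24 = (s + 4)*(s^2 - 5*s + 6) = (s - 3)*(s + 4)*(s - 2)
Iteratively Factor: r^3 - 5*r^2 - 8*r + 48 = (r + 3)*(r^2 - 8*r + 16) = (r - 4)*(r + 3)*(r - 4)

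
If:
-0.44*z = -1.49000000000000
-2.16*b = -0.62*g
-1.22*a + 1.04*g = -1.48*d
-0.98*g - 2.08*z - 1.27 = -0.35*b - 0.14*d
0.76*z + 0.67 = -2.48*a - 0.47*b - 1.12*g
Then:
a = 2.83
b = -2.34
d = 8.07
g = -8.17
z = 3.39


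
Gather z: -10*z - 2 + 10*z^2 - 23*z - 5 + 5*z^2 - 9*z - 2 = 15*z^2 - 42*z - 9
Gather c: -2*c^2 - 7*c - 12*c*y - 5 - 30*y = -2*c^2 + c*(-12*y - 7) - 30*y - 5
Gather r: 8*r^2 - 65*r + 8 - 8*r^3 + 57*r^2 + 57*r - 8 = -8*r^3 + 65*r^2 - 8*r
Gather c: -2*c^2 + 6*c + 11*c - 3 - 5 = -2*c^2 + 17*c - 8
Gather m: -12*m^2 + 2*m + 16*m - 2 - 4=-12*m^2 + 18*m - 6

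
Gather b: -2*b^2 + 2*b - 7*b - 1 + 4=-2*b^2 - 5*b + 3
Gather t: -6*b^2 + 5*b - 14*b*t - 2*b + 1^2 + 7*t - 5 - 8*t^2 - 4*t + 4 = -6*b^2 + 3*b - 8*t^2 + t*(3 - 14*b)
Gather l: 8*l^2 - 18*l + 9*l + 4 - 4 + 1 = 8*l^2 - 9*l + 1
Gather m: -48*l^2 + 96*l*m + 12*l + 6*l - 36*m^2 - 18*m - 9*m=-48*l^2 + 18*l - 36*m^2 + m*(96*l - 27)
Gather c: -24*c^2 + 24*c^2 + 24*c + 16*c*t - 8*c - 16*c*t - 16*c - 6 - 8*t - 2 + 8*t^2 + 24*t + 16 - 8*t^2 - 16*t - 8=0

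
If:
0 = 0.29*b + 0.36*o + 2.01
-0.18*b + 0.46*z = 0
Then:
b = 2.55555555555556*z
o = -2.05864197530864*z - 5.58333333333333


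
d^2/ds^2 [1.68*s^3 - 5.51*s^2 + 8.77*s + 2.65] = 10.08*s - 11.02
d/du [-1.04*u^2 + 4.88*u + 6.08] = 4.88 - 2.08*u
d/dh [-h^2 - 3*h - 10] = -2*h - 3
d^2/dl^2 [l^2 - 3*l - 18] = 2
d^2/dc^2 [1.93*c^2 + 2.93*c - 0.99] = 3.86000000000000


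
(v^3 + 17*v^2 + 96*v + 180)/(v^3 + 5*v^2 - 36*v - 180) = (v + 6)/(v - 6)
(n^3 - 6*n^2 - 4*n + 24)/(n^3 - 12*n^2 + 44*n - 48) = (n + 2)/(n - 4)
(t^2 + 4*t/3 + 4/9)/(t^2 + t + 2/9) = (3*t + 2)/(3*t + 1)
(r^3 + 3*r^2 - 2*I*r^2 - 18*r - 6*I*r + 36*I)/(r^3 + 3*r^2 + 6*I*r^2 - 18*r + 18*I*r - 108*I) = (r - 2*I)/(r + 6*I)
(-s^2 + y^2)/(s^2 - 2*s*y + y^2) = (s + y)/(-s + y)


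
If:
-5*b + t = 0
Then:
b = t/5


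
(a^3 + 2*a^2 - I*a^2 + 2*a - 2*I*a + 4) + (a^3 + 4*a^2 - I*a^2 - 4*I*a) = 2*a^3 + 6*a^2 - 2*I*a^2 + 2*a - 6*I*a + 4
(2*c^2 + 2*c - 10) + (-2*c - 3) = 2*c^2 - 13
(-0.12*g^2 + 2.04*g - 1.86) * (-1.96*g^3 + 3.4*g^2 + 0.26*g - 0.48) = 0.2352*g^5 - 4.4064*g^4 + 10.5504*g^3 - 5.736*g^2 - 1.4628*g + 0.8928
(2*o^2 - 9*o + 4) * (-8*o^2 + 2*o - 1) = -16*o^4 + 76*o^3 - 52*o^2 + 17*o - 4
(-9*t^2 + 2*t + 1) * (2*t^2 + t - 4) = -18*t^4 - 5*t^3 + 40*t^2 - 7*t - 4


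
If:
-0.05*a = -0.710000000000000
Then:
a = 14.20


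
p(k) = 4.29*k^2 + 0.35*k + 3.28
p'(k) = 8.58*k + 0.35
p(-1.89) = 17.94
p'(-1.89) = -15.87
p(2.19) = 24.62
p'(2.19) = 19.14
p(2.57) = 32.51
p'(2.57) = 22.40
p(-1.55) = 13.04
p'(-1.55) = -12.95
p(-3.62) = 58.23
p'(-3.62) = -30.71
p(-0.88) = 6.29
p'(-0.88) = -7.20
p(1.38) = 11.93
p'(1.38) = 12.19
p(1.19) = 9.77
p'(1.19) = 10.56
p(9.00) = 353.92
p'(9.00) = 77.57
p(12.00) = 625.24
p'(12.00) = 103.31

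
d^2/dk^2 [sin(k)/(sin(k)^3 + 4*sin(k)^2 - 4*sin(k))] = 2*(-2*sin(k)^4 - 6*sin(k)^3 - 13*sin(k)^2 + 4*sin(k) + 20)/(sin(k)^2 + 4*sin(k) - 4)^3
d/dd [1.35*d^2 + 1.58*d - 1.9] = 2.7*d + 1.58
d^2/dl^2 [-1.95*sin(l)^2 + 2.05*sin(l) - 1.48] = -2.05*sin(l) - 3.9*cos(2*l)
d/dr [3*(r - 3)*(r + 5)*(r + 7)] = 9*r^2 + 54*r - 3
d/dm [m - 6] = 1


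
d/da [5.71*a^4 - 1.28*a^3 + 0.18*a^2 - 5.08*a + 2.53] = 22.84*a^3 - 3.84*a^2 + 0.36*a - 5.08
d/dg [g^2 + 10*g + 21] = 2*g + 10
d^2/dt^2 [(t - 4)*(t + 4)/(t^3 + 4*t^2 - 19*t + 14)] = 2*(t^6 - 39*t^4 - 534*t^3 - 24*t^2 + 4320*t - 4684)/(t^9 + 12*t^8 - 9*t^7 - 350*t^6 + 507*t^5 + 3408*t^4 - 12655*t^3 + 17514*t^2 - 11172*t + 2744)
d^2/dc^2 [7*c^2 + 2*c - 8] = 14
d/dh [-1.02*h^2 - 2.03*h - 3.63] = -2.04*h - 2.03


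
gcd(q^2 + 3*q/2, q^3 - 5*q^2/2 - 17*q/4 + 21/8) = q + 3/2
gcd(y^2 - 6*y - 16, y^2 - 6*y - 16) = y^2 - 6*y - 16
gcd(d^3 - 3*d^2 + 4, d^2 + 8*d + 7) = d + 1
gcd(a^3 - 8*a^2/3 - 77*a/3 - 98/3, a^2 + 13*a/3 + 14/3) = a^2 + 13*a/3 + 14/3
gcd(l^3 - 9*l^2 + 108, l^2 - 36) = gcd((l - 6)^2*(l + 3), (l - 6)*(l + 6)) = l - 6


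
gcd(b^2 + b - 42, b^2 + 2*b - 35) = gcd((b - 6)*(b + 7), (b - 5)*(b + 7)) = b + 7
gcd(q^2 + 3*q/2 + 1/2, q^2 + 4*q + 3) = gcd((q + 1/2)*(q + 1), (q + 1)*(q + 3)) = q + 1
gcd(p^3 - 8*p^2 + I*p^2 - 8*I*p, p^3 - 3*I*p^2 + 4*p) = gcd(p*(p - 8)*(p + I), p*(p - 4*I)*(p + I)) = p^2 + I*p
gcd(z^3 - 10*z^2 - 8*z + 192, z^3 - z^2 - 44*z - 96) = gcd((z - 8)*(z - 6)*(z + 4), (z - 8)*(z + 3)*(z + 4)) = z^2 - 4*z - 32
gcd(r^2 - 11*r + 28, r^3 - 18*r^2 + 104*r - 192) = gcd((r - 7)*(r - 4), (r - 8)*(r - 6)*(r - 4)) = r - 4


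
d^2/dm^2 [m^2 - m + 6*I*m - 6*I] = 2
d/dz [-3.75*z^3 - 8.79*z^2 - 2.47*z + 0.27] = -11.25*z^2 - 17.58*z - 2.47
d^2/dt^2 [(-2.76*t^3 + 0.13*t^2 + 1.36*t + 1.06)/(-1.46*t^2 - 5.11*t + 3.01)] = (-7.105427357601e-15*t^5 + 164.538788*t^3 - 271.69578*t^2 + 66.725904*t - 108.866422)/(3.112136*t^6 + 32.677428*t^5 + 95.12265*t^4 - 1.30560499999996*t^3 - 196.109025*t^2 + 138.891333*t - 27.270901)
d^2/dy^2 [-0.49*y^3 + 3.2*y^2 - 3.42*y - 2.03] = 6.4 - 2.94*y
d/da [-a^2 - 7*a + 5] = -2*a - 7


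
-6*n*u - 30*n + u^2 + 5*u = (-6*n + u)*(u + 5)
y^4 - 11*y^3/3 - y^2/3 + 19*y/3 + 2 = (y - 3)*(y - 2)*(y + 1/3)*(y + 1)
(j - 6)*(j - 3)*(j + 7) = j^3 - 2*j^2 - 45*j + 126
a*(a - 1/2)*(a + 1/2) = a^3 - a/4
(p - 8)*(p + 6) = p^2 - 2*p - 48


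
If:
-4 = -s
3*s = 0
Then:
No Solution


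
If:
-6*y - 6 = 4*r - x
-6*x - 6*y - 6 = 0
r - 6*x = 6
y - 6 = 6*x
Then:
No Solution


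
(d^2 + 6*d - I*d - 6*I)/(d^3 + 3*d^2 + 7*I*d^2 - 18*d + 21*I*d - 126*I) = (d - I)/(d^2 + d*(-3 + 7*I) - 21*I)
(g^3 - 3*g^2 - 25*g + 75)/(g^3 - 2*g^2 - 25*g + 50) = (g - 3)/(g - 2)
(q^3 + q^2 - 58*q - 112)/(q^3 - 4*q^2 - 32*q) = (q^2 + 9*q + 14)/(q*(q + 4))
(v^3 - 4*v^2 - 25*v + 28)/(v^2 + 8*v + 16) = (v^2 - 8*v + 7)/(v + 4)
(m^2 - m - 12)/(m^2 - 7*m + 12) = (m + 3)/(m - 3)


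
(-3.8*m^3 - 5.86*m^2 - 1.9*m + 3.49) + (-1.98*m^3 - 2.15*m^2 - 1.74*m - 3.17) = -5.78*m^3 - 8.01*m^2 - 3.64*m + 0.32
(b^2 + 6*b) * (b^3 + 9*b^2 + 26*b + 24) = b^5 + 15*b^4 + 80*b^3 + 180*b^2 + 144*b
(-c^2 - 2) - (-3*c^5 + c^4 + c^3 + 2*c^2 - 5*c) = 3*c^5 - c^4 - c^3 - 3*c^2 + 5*c - 2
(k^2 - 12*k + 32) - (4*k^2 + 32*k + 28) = -3*k^2 - 44*k + 4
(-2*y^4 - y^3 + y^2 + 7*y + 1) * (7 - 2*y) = 4*y^5 - 12*y^4 - 9*y^3 - 7*y^2 + 47*y + 7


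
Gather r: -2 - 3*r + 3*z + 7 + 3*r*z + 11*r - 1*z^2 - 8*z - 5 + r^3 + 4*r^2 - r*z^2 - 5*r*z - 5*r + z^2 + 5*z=r^3 + 4*r^2 + r*(-z^2 - 2*z + 3)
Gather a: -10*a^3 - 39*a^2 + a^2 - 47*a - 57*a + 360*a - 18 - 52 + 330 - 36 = -10*a^3 - 38*a^2 + 256*a + 224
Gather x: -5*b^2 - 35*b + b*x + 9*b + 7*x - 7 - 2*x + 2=-5*b^2 - 26*b + x*(b + 5) - 5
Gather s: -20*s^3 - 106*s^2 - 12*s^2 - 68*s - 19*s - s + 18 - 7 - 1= -20*s^3 - 118*s^2 - 88*s + 10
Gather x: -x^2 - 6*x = -x^2 - 6*x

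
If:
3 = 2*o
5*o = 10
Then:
No Solution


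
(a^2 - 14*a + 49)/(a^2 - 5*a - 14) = (a - 7)/(a + 2)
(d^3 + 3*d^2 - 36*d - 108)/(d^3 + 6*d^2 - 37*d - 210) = (d^2 + 9*d + 18)/(d^2 + 12*d + 35)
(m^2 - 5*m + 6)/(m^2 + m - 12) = (m - 2)/(m + 4)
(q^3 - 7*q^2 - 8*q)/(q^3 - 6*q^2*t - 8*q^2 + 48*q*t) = (q + 1)/(q - 6*t)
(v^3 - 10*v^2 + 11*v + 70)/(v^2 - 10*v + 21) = (v^2 - 3*v - 10)/(v - 3)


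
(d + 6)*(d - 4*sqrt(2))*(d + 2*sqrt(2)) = d^3 - 2*sqrt(2)*d^2 + 6*d^2 - 12*sqrt(2)*d - 16*d - 96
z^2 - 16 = (z - 4)*(z + 4)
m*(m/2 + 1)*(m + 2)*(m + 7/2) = m^4/2 + 15*m^3/4 + 9*m^2 + 7*m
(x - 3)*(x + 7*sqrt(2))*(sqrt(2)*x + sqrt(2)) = sqrt(2)*x^3 - 2*sqrt(2)*x^2 + 14*x^2 - 28*x - 3*sqrt(2)*x - 42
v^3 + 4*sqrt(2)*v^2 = v^2*(v + 4*sqrt(2))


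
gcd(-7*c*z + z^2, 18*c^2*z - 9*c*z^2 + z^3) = z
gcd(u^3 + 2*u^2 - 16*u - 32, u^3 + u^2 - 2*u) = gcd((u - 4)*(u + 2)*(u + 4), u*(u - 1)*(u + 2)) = u + 2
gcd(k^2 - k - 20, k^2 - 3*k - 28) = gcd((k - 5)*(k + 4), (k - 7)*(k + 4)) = k + 4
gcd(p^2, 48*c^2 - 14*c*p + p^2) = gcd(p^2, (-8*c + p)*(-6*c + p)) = 1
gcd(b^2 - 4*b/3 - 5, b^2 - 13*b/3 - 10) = b + 5/3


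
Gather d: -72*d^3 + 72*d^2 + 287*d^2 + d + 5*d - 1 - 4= -72*d^3 + 359*d^2 + 6*d - 5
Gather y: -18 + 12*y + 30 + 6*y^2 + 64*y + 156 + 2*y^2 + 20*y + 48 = 8*y^2 + 96*y + 216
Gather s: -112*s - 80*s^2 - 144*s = -80*s^2 - 256*s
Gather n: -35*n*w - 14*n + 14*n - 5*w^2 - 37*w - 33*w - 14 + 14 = -35*n*w - 5*w^2 - 70*w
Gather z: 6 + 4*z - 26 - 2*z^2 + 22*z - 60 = -2*z^2 + 26*z - 80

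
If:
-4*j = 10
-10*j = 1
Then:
No Solution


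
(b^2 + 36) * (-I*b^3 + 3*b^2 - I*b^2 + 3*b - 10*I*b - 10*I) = -I*b^5 + 3*b^4 - I*b^4 + 3*b^3 - 46*I*b^3 + 108*b^2 - 46*I*b^2 + 108*b - 360*I*b - 360*I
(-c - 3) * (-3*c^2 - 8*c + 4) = 3*c^3 + 17*c^2 + 20*c - 12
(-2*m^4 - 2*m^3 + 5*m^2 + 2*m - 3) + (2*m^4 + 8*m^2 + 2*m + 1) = -2*m^3 + 13*m^2 + 4*m - 2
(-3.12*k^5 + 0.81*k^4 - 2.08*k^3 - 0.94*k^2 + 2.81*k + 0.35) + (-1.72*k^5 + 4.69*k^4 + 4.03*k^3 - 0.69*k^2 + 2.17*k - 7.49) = -4.84*k^5 + 5.5*k^4 + 1.95*k^3 - 1.63*k^2 + 4.98*k - 7.14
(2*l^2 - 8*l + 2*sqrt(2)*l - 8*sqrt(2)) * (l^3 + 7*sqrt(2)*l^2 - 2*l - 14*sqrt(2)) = 2*l^5 - 8*l^4 + 16*sqrt(2)*l^4 - 64*sqrt(2)*l^3 + 24*l^3 - 96*l^2 - 32*sqrt(2)*l^2 - 56*l + 128*sqrt(2)*l + 224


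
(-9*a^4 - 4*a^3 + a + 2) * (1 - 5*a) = 45*a^5 + 11*a^4 - 4*a^3 - 5*a^2 - 9*a + 2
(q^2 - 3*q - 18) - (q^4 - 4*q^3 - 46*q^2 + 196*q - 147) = -q^4 + 4*q^3 + 47*q^2 - 199*q + 129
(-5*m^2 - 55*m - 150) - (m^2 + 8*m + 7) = -6*m^2 - 63*m - 157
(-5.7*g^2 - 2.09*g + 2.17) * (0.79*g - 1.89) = -4.503*g^3 + 9.1219*g^2 + 5.6644*g - 4.1013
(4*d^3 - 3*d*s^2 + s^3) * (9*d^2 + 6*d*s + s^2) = 36*d^5 + 24*d^4*s - 23*d^3*s^2 - 9*d^2*s^3 + 3*d*s^4 + s^5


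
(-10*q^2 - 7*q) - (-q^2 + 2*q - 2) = -9*q^2 - 9*q + 2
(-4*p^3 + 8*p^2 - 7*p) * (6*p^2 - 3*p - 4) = -24*p^5 + 60*p^4 - 50*p^3 - 11*p^2 + 28*p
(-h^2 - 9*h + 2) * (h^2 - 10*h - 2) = -h^4 + h^3 + 94*h^2 - 2*h - 4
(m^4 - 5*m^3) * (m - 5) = m^5 - 10*m^4 + 25*m^3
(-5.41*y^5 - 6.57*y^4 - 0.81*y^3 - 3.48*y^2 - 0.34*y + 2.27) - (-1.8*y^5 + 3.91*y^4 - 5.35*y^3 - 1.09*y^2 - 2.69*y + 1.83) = -3.61*y^5 - 10.48*y^4 + 4.54*y^3 - 2.39*y^2 + 2.35*y + 0.44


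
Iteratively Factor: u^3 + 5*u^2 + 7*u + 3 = (u + 1)*(u^2 + 4*u + 3) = (u + 1)^2*(u + 3)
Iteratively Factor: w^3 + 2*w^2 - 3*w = (w + 3)*(w^2 - w) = (w - 1)*(w + 3)*(w)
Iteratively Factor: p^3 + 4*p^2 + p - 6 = (p + 2)*(p^2 + 2*p - 3) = (p - 1)*(p + 2)*(p + 3)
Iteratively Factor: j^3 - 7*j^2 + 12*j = (j - 4)*(j^2 - 3*j) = (j - 4)*(j - 3)*(j)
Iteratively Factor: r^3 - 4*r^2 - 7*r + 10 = (r - 1)*(r^2 - 3*r - 10) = (r - 1)*(r + 2)*(r - 5)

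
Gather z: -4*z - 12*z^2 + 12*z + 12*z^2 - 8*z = 0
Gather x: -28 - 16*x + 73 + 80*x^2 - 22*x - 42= 80*x^2 - 38*x + 3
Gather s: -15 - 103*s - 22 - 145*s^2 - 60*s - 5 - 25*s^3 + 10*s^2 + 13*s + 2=-25*s^3 - 135*s^2 - 150*s - 40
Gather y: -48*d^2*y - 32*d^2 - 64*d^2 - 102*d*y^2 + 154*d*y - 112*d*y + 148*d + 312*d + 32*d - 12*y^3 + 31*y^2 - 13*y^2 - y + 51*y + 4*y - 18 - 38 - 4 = -96*d^2 + 492*d - 12*y^3 + y^2*(18 - 102*d) + y*(-48*d^2 + 42*d + 54) - 60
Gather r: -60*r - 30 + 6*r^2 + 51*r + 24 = 6*r^2 - 9*r - 6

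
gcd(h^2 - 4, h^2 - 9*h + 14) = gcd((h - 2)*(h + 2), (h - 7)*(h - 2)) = h - 2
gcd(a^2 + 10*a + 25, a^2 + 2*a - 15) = a + 5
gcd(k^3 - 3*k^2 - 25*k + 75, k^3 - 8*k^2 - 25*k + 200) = k^2 - 25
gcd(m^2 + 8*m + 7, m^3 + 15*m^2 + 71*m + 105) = m + 7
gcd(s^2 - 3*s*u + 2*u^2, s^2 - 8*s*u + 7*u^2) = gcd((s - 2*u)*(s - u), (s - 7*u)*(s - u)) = s - u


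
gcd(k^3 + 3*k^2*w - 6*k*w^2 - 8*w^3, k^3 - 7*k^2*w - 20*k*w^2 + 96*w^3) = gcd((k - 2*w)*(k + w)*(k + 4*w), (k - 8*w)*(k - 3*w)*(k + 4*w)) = k + 4*w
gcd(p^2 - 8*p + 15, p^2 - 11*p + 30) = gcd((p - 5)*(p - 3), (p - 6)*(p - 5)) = p - 5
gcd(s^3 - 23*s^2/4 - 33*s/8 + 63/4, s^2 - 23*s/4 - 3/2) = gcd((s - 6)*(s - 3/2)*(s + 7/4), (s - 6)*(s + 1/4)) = s - 6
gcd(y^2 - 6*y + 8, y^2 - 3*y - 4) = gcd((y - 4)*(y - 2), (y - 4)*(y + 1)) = y - 4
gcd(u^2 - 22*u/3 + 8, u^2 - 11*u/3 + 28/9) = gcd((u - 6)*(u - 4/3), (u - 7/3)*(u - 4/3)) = u - 4/3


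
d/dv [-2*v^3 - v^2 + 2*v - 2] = -6*v^2 - 2*v + 2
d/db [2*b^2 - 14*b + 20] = 4*b - 14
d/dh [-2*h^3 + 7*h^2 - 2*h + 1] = -6*h^2 + 14*h - 2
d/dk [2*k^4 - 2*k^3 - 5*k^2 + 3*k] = 8*k^3 - 6*k^2 - 10*k + 3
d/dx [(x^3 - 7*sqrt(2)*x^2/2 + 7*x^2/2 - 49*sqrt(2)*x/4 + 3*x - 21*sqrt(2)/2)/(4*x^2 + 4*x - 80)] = (4*x^4 + 8*x^3 - 238*x^2 + 35*sqrt(2)*x^2 - 560*x + 644*sqrt(2)*x - 240 + 1022*sqrt(2))/(16*(x^4 + 2*x^3 - 39*x^2 - 40*x + 400))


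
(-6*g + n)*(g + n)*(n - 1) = -6*g^2*n + 6*g^2 - 5*g*n^2 + 5*g*n + n^3 - n^2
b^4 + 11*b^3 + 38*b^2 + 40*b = b*(b + 2)*(b + 4)*(b + 5)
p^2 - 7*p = p*(p - 7)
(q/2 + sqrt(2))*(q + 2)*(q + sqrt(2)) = q^3/2 + q^2 + 3*sqrt(2)*q^2/2 + 2*q + 3*sqrt(2)*q + 4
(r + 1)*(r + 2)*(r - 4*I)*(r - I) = r^4 + 3*r^3 - 5*I*r^3 - 2*r^2 - 15*I*r^2 - 12*r - 10*I*r - 8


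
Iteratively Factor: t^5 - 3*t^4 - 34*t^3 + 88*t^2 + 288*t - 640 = (t - 5)*(t^4 + 2*t^3 - 24*t^2 - 32*t + 128) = (t - 5)*(t + 4)*(t^3 - 2*t^2 - 16*t + 32) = (t - 5)*(t - 2)*(t + 4)*(t^2 - 16) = (t - 5)*(t - 2)*(t + 4)^2*(t - 4)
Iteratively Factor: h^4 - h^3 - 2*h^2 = (h)*(h^3 - h^2 - 2*h) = h*(h + 1)*(h^2 - 2*h) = h^2*(h + 1)*(h - 2)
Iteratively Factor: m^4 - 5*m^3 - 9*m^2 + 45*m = (m + 3)*(m^3 - 8*m^2 + 15*m) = (m - 3)*(m + 3)*(m^2 - 5*m) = m*(m - 3)*(m + 3)*(m - 5)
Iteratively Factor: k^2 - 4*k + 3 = (k - 3)*(k - 1)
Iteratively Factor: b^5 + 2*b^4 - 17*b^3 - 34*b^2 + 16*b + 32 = (b + 1)*(b^4 + b^3 - 18*b^2 - 16*b + 32) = (b - 4)*(b + 1)*(b^3 + 5*b^2 + 2*b - 8) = (b - 4)*(b + 1)*(b + 2)*(b^2 + 3*b - 4) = (b - 4)*(b - 1)*(b + 1)*(b + 2)*(b + 4)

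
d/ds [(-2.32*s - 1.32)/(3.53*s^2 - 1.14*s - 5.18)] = (8.1896*s^2 + 9.3192*s + 10.5128)/(12.4609*s^4 - 8.0484*s^3 - 35.2712*s^2 + 11.8104*s + 26.8324)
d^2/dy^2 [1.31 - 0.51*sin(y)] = 0.51*sin(y)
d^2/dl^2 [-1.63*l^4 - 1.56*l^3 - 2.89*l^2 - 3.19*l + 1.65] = -19.56*l^2 - 9.36*l - 5.78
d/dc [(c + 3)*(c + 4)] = 2*c + 7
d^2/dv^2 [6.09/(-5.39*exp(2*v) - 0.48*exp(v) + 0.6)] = (-6.09*(10.78*exp(v) + 0.48)*(21.56*exp(v) + 0.96)*exp(v) + (131.3004*exp(v) + 2.9232)*(5.39*exp(2*v) + 0.48*exp(v) - 0.6))*exp(v)/(5.39*exp(2*v) + 0.48*exp(v) - 0.6)^3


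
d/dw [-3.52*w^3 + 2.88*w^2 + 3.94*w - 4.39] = -10.56*w^2 + 5.76*w + 3.94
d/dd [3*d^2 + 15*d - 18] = 6*d + 15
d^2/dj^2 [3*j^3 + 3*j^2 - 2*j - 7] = 18*j + 6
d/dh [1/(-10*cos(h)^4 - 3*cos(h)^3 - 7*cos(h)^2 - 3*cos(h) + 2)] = -(44*cos(h) + 9*cos(2*h)/2 + 10*cos(3*h) + 15/2)*sin(h)/(10*cos(h)^4 + 3*cos(h)^3 + 7*cos(h)^2 + 3*cos(h) - 2)^2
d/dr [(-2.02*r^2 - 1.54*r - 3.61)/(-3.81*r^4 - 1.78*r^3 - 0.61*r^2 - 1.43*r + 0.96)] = (-15.3924*r^5 - 21.1978*r^4 - 60.4988*r^3 - 17.3282*r^2 - 8.2826*r - 6.6407)/(14.5161*r^8 + 13.5636*r^7 + 7.8166*r^6 + 13.0682*r^5 - 1.8523*r^4 - 1.673*r^3 + 0.8737*r^2 - 2.7456*r + 0.9216)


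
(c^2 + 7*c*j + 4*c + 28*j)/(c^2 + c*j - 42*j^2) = (c + 4)/(c - 6*j)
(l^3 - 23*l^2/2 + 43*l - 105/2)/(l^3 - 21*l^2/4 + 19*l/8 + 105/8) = 4*(l - 5)/(4*l + 5)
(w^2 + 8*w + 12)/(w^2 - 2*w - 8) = (w + 6)/(w - 4)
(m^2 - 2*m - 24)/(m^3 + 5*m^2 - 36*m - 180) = (m + 4)/(m^2 + 11*m + 30)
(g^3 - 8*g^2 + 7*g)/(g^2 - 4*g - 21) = g*(g - 1)/(g + 3)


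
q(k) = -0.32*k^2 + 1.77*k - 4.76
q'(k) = 1.77 - 0.64*k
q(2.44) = -2.35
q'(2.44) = 0.21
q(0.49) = -3.97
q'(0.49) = 1.46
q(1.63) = -2.73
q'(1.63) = 0.73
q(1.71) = -2.67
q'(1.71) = 0.68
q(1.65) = -2.71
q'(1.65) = 0.71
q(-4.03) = -17.09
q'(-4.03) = 4.35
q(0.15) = -4.50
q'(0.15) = 1.67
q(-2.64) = -11.66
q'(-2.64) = 3.46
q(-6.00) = -26.90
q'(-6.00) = 5.61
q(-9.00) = -46.61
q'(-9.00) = 7.53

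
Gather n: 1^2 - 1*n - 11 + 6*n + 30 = 5*n + 20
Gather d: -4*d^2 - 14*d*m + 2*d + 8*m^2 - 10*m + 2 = -4*d^2 + d*(2 - 14*m) + 8*m^2 - 10*m + 2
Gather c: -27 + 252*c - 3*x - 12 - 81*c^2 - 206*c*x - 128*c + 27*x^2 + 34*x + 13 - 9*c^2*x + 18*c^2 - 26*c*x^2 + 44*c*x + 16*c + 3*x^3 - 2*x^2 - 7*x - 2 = c^2*(-9*x - 63) + c*(-26*x^2 - 162*x + 140) + 3*x^3 + 25*x^2 + 24*x - 28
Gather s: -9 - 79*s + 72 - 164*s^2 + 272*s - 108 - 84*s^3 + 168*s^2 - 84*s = -84*s^3 + 4*s^2 + 109*s - 45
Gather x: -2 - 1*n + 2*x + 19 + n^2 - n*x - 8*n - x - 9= n^2 - 9*n + x*(1 - n) + 8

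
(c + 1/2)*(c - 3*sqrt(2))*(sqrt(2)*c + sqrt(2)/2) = sqrt(2)*c^3 - 6*c^2 + sqrt(2)*c^2 - 6*c + sqrt(2)*c/4 - 3/2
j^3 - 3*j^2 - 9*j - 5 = (j - 5)*(j + 1)^2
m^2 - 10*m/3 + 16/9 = (m - 8/3)*(m - 2/3)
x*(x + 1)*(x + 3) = x^3 + 4*x^2 + 3*x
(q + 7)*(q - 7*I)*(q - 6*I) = q^3 + 7*q^2 - 13*I*q^2 - 42*q - 91*I*q - 294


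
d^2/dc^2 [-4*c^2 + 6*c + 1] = -8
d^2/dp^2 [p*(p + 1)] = 2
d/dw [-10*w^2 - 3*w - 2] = -20*w - 3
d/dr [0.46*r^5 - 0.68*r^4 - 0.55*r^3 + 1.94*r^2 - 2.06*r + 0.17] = 2.3*r^4 - 2.72*r^3 - 1.65*r^2 + 3.88*r - 2.06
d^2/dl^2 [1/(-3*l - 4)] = -18/(3*l + 4)^3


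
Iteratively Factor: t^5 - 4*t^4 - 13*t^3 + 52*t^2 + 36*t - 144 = (t - 2)*(t^4 - 2*t^3 - 17*t^2 + 18*t + 72) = (t - 4)*(t - 2)*(t^3 + 2*t^2 - 9*t - 18) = (t - 4)*(t - 3)*(t - 2)*(t^2 + 5*t + 6) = (t - 4)*(t - 3)*(t - 2)*(t + 3)*(t + 2)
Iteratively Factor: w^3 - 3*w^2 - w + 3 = (w + 1)*(w^2 - 4*w + 3) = (w - 3)*(w + 1)*(w - 1)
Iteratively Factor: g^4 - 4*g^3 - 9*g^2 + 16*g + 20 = (g - 5)*(g^3 + g^2 - 4*g - 4) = (g - 5)*(g + 2)*(g^2 - g - 2) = (g - 5)*(g - 2)*(g + 2)*(g + 1)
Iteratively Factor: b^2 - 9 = (b + 3)*(b - 3)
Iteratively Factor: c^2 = (c)*(c)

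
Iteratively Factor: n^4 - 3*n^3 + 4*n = (n + 1)*(n^3 - 4*n^2 + 4*n) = n*(n + 1)*(n^2 - 4*n + 4) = n*(n - 2)*(n + 1)*(n - 2)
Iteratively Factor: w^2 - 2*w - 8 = (w - 4)*(w + 2)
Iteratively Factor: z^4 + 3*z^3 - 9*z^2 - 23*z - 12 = (z - 3)*(z^3 + 6*z^2 + 9*z + 4) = (z - 3)*(z + 4)*(z^2 + 2*z + 1) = (z - 3)*(z + 1)*(z + 4)*(z + 1)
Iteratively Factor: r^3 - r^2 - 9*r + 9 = (r + 3)*(r^2 - 4*r + 3) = (r - 1)*(r + 3)*(r - 3)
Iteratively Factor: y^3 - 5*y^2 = (y)*(y^2 - 5*y) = y^2*(y - 5)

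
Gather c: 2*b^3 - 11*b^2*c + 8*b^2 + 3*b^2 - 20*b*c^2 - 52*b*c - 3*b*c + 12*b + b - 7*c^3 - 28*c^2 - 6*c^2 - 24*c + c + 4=2*b^3 + 11*b^2 + 13*b - 7*c^3 + c^2*(-20*b - 34) + c*(-11*b^2 - 55*b - 23) + 4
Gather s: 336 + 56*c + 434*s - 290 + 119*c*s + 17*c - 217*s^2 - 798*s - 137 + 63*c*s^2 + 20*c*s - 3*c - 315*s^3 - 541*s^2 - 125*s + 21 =70*c - 315*s^3 + s^2*(63*c - 758) + s*(139*c - 489) - 70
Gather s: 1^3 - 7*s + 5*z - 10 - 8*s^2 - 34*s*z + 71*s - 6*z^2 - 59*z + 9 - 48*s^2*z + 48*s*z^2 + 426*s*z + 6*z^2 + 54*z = s^2*(-48*z - 8) + s*(48*z^2 + 392*z + 64)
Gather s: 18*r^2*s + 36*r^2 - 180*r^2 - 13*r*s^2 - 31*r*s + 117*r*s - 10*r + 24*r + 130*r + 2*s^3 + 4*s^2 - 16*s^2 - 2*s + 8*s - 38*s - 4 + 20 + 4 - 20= -144*r^2 + 144*r + 2*s^3 + s^2*(-13*r - 12) + s*(18*r^2 + 86*r - 32)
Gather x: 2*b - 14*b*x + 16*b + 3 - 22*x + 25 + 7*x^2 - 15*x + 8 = 18*b + 7*x^2 + x*(-14*b - 37) + 36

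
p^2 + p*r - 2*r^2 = (p - r)*(p + 2*r)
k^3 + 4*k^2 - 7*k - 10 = (k - 2)*(k + 1)*(k + 5)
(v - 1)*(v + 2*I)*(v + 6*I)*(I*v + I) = I*v^4 - 8*v^3 - 13*I*v^2 + 8*v + 12*I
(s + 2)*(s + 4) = s^2 + 6*s + 8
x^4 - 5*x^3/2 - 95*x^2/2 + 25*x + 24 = (x - 8)*(x - 1)*(x + 1/2)*(x + 6)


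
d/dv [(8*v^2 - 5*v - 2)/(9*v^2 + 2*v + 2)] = (61*v^2 + 68*v - 6)/(81*v^4 + 36*v^3 + 40*v^2 + 8*v + 4)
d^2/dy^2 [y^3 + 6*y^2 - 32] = 6*y + 12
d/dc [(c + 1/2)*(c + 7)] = 2*c + 15/2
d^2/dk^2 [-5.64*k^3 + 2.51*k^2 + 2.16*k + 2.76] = 5.02 - 33.84*k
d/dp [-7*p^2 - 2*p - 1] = -14*p - 2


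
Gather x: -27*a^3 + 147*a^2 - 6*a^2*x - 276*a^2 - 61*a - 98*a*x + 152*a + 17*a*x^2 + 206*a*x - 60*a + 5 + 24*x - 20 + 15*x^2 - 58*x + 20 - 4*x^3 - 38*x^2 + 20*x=-27*a^3 - 129*a^2 + 31*a - 4*x^3 + x^2*(17*a - 23) + x*(-6*a^2 + 108*a - 14) + 5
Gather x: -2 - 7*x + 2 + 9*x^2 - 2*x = 9*x^2 - 9*x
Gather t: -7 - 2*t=-2*t - 7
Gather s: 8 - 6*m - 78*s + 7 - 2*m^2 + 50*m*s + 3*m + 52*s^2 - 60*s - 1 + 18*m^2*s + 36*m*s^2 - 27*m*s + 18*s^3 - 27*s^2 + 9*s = -2*m^2 - 3*m + 18*s^3 + s^2*(36*m + 25) + s*(18*m^2 + 23*m - 129) + 14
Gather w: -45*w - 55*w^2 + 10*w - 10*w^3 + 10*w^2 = -10*w^3 - 45*w^2 - 35*w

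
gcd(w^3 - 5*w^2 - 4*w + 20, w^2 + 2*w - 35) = w - 5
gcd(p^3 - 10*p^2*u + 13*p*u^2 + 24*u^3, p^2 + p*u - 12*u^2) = p - 3*u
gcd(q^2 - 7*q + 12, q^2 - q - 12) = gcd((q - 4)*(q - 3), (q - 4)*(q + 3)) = q - 4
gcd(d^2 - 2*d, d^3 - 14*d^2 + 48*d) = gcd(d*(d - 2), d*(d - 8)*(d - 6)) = d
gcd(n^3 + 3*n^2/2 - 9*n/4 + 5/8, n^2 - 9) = 1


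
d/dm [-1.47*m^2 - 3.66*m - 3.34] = -2.94*m - 3.66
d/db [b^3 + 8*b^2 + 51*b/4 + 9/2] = 3*b^2 + 16*b + 51/4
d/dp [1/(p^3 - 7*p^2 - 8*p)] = (-3*p^2 + 14*p + 8)/(p^2*(-p^2 + 7*p + 8)^2)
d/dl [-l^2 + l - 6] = 1 - 2*l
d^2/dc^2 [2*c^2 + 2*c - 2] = 4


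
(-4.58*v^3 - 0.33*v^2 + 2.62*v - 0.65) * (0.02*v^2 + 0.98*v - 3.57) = -0.0916*v^5 - 4.495*v^4 + 16.0796*v^3 + 3.7327*v^2 - 9.9904*v + 2.3205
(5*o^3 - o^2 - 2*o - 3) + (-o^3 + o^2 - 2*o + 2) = 4*o^3 - 4*o - 1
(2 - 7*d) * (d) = -7*d^2 + 2*d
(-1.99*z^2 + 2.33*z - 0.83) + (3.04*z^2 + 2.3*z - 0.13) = 1.05*z^2 + 4.63*z - 0.96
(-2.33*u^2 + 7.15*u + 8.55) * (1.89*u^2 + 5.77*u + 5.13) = -4.4037*u^4 + 0.0694000000000017*u^3 + 45.4621*u^2 + 86.013*u + 43.8615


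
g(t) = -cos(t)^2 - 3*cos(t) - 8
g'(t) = 2*sin(t)*cos(t) + 3*sin(t)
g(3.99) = -6.45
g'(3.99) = -1.26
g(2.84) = -6.05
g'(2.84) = 0.32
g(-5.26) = -9.83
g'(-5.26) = 3.45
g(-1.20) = -9.22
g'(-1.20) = -3.47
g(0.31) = -11.76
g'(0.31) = 1.50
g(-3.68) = -6.16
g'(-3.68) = 0.66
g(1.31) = -8.84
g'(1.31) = 3.40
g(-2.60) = -6.16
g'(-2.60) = -0.66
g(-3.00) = -6.01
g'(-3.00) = -0.14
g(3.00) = -6.01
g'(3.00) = 0.14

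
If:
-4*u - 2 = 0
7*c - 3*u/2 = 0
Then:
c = -3/28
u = -1/2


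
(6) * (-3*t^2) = -18*t^2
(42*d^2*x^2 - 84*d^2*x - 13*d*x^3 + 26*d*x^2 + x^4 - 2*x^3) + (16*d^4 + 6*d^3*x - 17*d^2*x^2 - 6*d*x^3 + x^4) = 16*d^4 + 6*d^3*x + 25*d^2*x^2 - 84*d^2*x - 19*d*x^3 + 26*d*x^2 + 2*x^4 - 2*x^3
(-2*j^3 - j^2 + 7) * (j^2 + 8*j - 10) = -2*j^5 - 17*j^4 + 12*j^3 + 17*j^2 + 56*j - 70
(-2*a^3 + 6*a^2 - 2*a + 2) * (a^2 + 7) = -2*a^5 + 6*a^4 - 16*a^3 + 44*a^2 - 14*a + 14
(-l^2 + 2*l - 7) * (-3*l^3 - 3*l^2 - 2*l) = 3*l^5 - 3*l^4 + 17*l^3 + 17*l^2 + 14*l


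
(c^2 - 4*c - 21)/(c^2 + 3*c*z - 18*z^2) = (c^2 - 4*c - 21)/(c^2 + 3*c*z - 18*z^2)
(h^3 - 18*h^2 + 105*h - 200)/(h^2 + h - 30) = (h^2 - 13*h + 40)/(h + 6)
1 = 1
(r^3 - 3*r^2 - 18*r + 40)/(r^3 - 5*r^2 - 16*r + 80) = (r - 2)/(r - 4)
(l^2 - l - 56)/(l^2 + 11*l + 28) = (l - 8)/(l + 4)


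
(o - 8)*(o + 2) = o^2 - 6*o - 16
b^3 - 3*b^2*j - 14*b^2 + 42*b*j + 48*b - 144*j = (b - 8)*(b - 6)*(b - 3*j)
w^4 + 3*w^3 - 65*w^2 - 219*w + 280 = (w - 8)*(w - 1)*(w + 5)*(w + 7)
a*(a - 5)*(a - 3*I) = a^3 - 5*a^2 - 3*I*a^2 + 15*I*a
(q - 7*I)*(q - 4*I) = q^2 - 11*I*q - 28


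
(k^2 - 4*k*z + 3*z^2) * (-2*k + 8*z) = -2*k^3 + 16*k^2*z - 38*k*z^2 + 24*z^3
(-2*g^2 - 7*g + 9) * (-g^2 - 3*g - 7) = 2*g^4 + 13*g^3 + 26*g^2 + 22*g - 63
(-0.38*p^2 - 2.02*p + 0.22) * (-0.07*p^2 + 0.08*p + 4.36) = 0.0266*p^4 + 0.111*p^3 - 1.8338*p^2 - 8.7896*p + 0.9592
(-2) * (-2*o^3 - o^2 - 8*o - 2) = 4*o^3 + 2*o^2 + 16*o + 4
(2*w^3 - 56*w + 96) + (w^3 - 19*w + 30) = 3*w^3 - 75*w + 126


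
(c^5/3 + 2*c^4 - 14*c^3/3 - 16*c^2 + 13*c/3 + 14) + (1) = c^5/3 + 2*c^4 - 14*c^3/3 - 16*c^2 + 13*c/3 + 15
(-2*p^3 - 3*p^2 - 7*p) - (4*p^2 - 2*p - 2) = -2*p^3 - 7*p^2 - 5*p + 2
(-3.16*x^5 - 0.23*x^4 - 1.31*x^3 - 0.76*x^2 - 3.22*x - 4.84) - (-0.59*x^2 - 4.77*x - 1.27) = -3.16*x^5 - 0.23*x^4 - 1.31*x^3 - 0.17*x^2 + 1.55*x - 3.57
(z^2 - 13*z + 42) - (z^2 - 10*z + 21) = 21 - 3*z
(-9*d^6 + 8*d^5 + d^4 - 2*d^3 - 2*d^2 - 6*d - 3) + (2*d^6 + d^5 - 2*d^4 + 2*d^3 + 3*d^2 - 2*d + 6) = -7*d^6 + 9*d^5 - d^4 + d^2 - 8*d + 3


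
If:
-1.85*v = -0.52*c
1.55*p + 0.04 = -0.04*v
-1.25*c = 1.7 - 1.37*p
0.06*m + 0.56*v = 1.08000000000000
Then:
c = -1.38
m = 21.61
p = -0.02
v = -0.39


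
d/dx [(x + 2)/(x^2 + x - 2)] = -1/(x^2 - 2*x + 1)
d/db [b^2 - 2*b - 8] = 2*b - 2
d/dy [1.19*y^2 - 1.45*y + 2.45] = 2.38*y - 1.45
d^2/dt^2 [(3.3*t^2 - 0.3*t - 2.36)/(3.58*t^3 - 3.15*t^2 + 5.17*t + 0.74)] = (84.5882400000002*t^6 - 23.0695200000001*t^5 - 709.132128*t^4 + 416.06244*t^3 - 346.893456*t^2 + 263.919552*t - 131.253088)/(45.882712*t^9 - 121.11498*t^8 + 305.350014*t^7 - 352.616007*t^6 + 390.896481*t^5 - 148.381971*t^4 + 71.762017*t^3 + 54.163338*t^2 + 8.493276*t + 0.405224)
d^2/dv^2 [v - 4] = 0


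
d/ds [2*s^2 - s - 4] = 4*s - 1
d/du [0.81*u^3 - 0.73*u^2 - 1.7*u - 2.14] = 2.43*u^2 - 1.46*u - 1.7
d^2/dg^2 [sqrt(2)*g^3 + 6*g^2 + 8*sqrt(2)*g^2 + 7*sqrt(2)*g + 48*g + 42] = 6*sqrt(2)*g + 12 + 16*sqrt(2)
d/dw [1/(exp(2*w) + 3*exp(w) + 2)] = (-2*exp(w) - 3)*exp(w)/(exp(2*w) + 3*exp(w) + 2)^2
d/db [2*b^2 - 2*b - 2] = 4*b - 2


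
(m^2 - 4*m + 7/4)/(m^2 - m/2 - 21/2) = (m - 1/2)/(m + 3)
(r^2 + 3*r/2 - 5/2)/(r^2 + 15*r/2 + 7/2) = (2*r^2 + 3*r - 5)/(2*r^2 + 15*r + 7)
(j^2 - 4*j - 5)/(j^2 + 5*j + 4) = (j - 5)/(j + 4)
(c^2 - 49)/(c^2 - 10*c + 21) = (c + 7)/(c - 3)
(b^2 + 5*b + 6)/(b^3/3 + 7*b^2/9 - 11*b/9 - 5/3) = 9*(b + 2)/(3*b^2 - 2*b - 5)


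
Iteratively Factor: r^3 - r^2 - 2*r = (r - 2)*(r^2 + r) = (r - 2)*(r + 1)*(r)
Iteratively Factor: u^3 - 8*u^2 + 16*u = (u - 4)*(u^2 - 4*u) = u*(u - 4)*(u - 4)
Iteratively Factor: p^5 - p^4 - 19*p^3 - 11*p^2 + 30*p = (p - 5)*(p^4 + 4*p^3 + p^2 - 6*p) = (p - 5)*(p + 2)*(p^3 + 2*p^2 - 3*p) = (p - 5)*(p + 2)*(p + 3)*(p^2 - p) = p*(p - 5)*(p + 2)*(p + 3)*(p - 1)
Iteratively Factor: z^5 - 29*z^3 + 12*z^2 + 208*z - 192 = (z - 1)*(z^4 + z^3 - 28*z^2 - 16*z + 192) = (z - 4)*(z - 1)*(z^3 + 5*z^2 - 8*z - 48) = (z - 4)*(z - 3)*(z - 1)*(z^2 + 8*z + 16) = (z - 4)*(z - 3)*(z - 1)*(z + 4)*(z + 4)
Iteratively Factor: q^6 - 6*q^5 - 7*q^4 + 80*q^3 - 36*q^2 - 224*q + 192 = (q - 2)*(q^5 - 4*q^4 - 15*q^3 + 50*q^2 + 64*q - 96) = (q - 4)*(q - 2)*(q^4 - 15*q^2 - 10*q + 24) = (q - 4)*(q - 2)*(q - 1)*(q^3 + q^2 - 14*q - 24) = (q - 4)*(q - 2)*(q - 1)*(q + 2)*(q^2 - q - 12) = (q - 4)^2*(q - 2)*(q - 1)*(q + 2)*(q + 3)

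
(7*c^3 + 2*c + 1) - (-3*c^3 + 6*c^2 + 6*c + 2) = 10*c^3 - 6*c^2 - 4*c - 1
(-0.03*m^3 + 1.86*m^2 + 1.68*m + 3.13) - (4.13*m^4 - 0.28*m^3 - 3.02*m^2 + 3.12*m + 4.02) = -4.13*m^4 + 0.25*m^3 + 4.88*m^2 - 1.44*m - 0.89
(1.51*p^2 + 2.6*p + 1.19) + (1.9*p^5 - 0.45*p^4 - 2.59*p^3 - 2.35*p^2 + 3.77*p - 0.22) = 1.9*p^5 - 0.45*p^4 - 2.59*p^3 - 0.84*p^2 + 6.37*p + 0.97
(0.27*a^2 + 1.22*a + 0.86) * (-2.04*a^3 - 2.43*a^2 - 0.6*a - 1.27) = -0.5508*a^5 - 3.1449*a^4 - 4.881*a^3 - 3.1647*a^2 - 2.0654*a - 1.0922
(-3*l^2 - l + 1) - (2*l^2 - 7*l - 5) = -5*l^2 + 6*l + 6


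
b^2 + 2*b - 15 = (b - 3)*(b + 5)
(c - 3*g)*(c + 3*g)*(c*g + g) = c^3*g + c^2*g - 9*c*g^3 - 9*g^3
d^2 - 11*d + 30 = (d - 6)*(d - 5)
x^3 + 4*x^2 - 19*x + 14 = (x - 2)*(x - 1)*(x + 7)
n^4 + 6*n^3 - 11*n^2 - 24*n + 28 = (n - 2)*(n - 1)*(n + 2)*(n + 7)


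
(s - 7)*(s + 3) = s^2 - 4*s - 21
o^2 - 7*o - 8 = (o - 8)*(o + 1)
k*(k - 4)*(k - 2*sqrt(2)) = k^3 - 4*k^2 - 2*sqrt(2)*k^2 + 8*sqrt(2)*k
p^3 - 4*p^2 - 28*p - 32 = (p - 8)*(p + 2)^2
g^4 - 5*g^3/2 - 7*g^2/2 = g^2*(g - 7/2)*(g + 1)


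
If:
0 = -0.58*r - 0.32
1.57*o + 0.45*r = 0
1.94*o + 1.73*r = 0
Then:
No Solution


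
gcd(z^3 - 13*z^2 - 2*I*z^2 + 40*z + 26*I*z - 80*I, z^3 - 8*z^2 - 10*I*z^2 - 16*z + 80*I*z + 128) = z^2 + z*(-8 - 2*I) + 16*I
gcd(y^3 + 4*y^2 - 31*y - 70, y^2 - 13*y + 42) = 1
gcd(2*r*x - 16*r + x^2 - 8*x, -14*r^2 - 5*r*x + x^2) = 2*r + x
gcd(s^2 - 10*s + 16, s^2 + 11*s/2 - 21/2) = 1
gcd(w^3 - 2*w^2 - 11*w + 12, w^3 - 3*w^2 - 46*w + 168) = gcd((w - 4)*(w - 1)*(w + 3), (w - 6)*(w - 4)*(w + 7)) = w - 4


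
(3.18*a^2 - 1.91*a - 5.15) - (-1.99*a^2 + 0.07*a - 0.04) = 5.17*a^2 - 1.98*a - 5.11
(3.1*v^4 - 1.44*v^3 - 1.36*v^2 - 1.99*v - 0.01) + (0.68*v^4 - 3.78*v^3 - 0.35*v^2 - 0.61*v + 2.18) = 3.78*v^4 - 5.22*v^3 - 1.71*v^2 - 2.6*v + 2.17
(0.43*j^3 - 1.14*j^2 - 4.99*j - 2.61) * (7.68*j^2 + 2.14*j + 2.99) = 3.3024*j^5 - 7.835*j^4 - 39.4771*j^3 - 34.132*j^2 - 20.5055*j - 7.8039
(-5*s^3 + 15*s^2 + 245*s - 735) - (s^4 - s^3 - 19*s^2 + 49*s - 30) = -s^4 - 4*s^3 + 34*s^2 + 196*s - 705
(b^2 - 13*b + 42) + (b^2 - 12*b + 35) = 2*b^2 - 25*b + 77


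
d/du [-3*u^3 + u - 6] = 1 - 9*u^2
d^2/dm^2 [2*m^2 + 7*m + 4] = 4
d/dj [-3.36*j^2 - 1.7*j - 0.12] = -6.72*j - 1.7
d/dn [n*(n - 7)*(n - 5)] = 3*n^2 - 24*n + 35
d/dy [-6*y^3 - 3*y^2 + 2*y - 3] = -18*y^2 - 6*y + 2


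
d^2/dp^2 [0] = 0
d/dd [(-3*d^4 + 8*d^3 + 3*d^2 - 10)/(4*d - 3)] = 2*(-18*d^4 + 50*d^3 - 30*d^2 - 9*d + 20)/(16*d^2 - 24*d + 9)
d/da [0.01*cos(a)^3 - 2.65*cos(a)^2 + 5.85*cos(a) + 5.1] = (-0.03*cos(a)^2 + 5.3*cos(a) - 5.85)*sin(a)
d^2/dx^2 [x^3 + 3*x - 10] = 6*x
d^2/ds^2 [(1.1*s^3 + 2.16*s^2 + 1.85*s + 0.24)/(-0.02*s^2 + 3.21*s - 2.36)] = (-1.30104260698261e-18*s^5 + 4.44089209850063e-16*s^4 - 22.844004*s^3 + 50.610096*s^2 - 36.142992*s - 57.013704)/(8.0e-6*s^6 - 0.003852*s^5 + 0.621078*s^4 - 33.985233*s^3 + 73.287204*s^2 - 53.635248*s + 13.144256)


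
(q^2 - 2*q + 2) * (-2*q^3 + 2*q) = -2*q^5 + 4*q^4 - 2*q^3 - 4*q^2 + 4*q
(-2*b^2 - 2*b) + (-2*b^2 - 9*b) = -4*b^2 - 11*b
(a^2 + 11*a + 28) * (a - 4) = a^3 + 7*a^2 - 16*a - 112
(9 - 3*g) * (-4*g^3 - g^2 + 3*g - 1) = 12*g^4 - 33*g^3 - 18*g^2 + 30*g - 9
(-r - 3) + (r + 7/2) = 1/2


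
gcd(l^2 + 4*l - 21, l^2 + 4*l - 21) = l^2 + 4*l - 21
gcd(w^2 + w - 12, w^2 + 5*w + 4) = w + 4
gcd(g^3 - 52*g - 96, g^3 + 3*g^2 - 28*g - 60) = g^2 + 8*g + 12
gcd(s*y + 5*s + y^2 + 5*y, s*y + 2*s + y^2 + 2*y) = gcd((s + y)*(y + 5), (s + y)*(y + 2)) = s + y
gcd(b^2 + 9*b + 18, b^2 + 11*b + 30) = b + 6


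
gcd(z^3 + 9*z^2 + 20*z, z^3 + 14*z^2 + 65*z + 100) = z^2 + 9*z + 20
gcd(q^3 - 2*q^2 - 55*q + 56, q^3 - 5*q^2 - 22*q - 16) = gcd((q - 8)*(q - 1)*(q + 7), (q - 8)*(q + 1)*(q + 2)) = q - 8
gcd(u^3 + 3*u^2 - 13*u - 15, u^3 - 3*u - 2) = u + 1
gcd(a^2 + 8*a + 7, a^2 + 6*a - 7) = a + 7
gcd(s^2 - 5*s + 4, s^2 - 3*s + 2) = s - 1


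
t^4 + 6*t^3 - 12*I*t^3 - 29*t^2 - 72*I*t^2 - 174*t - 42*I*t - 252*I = (t + 6)*(t - 7*I)*(t - 6*I)*(t + I)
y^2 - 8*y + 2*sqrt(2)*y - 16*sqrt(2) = (y - 8)*(y + 2*sqrt(2))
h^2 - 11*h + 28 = (h - 7)*(h - 4)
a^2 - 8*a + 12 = (a - 6)*(a - 2)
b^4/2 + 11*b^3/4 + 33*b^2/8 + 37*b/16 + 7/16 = (b/2 + 1/4)*(b + 1/2)*(b + 1)*(b + 7/2)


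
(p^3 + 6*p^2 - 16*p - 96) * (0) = 0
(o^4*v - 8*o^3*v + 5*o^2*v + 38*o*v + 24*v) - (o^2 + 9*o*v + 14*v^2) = o^4*v - 8*o^3*v + 5*o^2*v - o^2 + 29*o*v - 14*v^2 + 24*v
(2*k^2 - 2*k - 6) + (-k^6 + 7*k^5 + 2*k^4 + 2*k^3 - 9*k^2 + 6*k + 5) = -k^6 + 7*k^5 + 2*k^4 + 2*k^3 - 7*k^2 + 4*k - 1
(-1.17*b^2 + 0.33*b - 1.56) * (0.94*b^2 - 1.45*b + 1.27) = -1.0998*b^4 + 2.0067*b^3 - 3.4308*b^2 + 2.6811*b - 1.9812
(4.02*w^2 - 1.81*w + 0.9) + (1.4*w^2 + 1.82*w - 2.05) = 5.42*w^2 + 0.01*w - 1.15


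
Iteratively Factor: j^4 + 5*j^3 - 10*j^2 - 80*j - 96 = (j + 3)*(j^3 + 2*j^2 - 16*j - 32) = (j - 4)*(j + 3)*(j^2 + 6*j + 8) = (j - 4)*(j + 3)*(j + 4)*(j + 2)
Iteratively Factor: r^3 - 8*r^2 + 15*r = (r - 5)*(r^2 - 3*r) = r*(r - 5)*(r - 3)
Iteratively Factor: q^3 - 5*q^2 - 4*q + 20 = (q - 5)*(q^2 - 4) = (q - 5)*(q - 2)*(q + 2)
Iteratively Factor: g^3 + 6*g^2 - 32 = (g - 2)*(g^2 + 8*g + 16) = (g - 2)*(g + 4)*(g + 4)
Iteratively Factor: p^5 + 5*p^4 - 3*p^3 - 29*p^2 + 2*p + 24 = (p + 3)*(p^4 + 2*p^3 - 9*p^2 - 2*p + 8) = (p + 1)*(p + 3)*(p^3 + p^2 - 10*p + 8) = (p + 1)*(p + 3)*(p + 4)*(p^2 - 3*p + 2) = (p - 2)*(p + 1)*(p + 3)*(p + 4)*(p - 1)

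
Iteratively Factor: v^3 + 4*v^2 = (v)*(v^2 + 4*v) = v^2*(v + 4)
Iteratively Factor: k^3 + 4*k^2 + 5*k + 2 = (k + 1)*(k^2 + 3*k + 2) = (k + 1)*(k + 2)*(k + 1)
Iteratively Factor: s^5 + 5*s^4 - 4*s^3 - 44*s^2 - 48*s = (s + 2)*(s^4 + 3*s^3 - 10*s^2 - 24*s) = (s - 3)*(s + 2)*(s^3 + 6*s^2 + 8*s) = (s - 3)*(s + 2)^2*(s^2 + 4*s) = s*(s - 3)*(s + 2)^2*(s + 4)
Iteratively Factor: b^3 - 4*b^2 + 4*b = (b - 2)*(b^2 - 2*b) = b*(b - 2)*(b - 2)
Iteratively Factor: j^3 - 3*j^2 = (j - 3)*(j^2) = j*(j - 3)*(j)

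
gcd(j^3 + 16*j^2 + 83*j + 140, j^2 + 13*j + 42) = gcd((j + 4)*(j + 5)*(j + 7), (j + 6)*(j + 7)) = j + 7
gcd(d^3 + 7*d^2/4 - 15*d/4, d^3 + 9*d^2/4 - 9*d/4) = d^2 + 3*d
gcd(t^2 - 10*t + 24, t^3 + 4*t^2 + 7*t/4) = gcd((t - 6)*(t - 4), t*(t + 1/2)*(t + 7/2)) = 1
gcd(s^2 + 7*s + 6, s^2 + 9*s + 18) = s + 6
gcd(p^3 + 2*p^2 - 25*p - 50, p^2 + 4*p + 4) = p + 2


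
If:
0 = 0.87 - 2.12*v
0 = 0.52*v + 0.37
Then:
No Solution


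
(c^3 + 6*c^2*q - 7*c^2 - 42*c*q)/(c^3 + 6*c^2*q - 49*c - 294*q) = c/(c + 7)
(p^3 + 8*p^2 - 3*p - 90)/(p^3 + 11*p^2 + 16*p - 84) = (p^2 + 2*p - 15)/(p^2 + 5*p - 14)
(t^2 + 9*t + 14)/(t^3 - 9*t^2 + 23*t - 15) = (t^2 + 9*t + 14)/(t^3 - 9*t^2 + 23*t - 15)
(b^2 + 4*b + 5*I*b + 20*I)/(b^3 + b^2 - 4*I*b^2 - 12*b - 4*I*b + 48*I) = (b + 5*I)/(b^2 - b*(3 + 4*I) + 12*I)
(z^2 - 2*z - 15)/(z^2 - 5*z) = (z + 3)/z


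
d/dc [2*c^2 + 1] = 4*c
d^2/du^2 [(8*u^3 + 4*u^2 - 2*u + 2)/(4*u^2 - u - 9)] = 16*(35*u^3 + 93*u^2 + 213*u + 52)/(64*u^6 - 48*u^5 - 420*u^4 + 215*u^3 + 945*u^2 - 243*u - 729)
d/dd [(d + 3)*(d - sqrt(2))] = 2*d - sqrt(2) + 3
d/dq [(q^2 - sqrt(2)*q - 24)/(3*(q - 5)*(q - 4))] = (-9*q^2 + sqrt(2)*q^2 + 88*q - 216 - 20*sqrt(2))/(3*(q^4 - 18*q^3 + 121*q^2 - 360*q + 400))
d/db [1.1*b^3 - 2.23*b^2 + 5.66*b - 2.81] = 3.3*b^2 - 4.46*b + 5.66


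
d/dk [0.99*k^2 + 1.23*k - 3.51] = 1.98*k + 1.23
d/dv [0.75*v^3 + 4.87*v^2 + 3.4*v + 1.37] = 2.25*v^2 + 9.74*v + 3.4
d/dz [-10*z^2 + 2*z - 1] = 2 - 20*z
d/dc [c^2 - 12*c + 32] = 2*c - 12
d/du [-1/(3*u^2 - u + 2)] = (6*u - 1)/(3*u^2 - u + 2)^2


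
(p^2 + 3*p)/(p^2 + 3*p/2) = 2*(p + 3)/(2*p + 3)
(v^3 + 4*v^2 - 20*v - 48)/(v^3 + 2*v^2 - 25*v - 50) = (v^2 + 2*v - 24)/(v^2 - 25)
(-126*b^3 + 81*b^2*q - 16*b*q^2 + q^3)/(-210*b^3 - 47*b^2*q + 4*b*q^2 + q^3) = (18*b^2 - 9*b*q + q^2)/(30*b^2 + 11*b*q + q^2)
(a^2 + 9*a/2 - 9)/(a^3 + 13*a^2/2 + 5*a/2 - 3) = (2*a - 3)/(2*a^2 + a - 1)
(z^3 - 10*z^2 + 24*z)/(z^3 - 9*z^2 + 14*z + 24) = z/(z + 1)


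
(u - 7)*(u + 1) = u^2 - 6*u - 7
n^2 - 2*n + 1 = (n - 1)^2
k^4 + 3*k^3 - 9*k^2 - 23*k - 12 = (k - 3)*(k + 1)^2*(k + 4)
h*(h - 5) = h^2 - 5*h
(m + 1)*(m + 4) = m^2 + 5*m + 4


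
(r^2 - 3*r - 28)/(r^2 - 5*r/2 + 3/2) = 2*(r^2 - 3*r - 28)/(2*r^2 - 5*r + 3)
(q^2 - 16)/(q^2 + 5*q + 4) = (q - 4)/(q + 1)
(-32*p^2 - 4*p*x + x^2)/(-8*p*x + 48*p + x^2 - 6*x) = (4*p + x)/(x - 6)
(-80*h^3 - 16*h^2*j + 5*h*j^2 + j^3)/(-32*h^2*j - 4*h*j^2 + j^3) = (20*h^2 - h*j - j^2)/(j*(8*h - j))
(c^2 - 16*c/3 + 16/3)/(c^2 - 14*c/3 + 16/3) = (3*c^2 - 16*c + 16)/(3*c^2 - 14*c + 16)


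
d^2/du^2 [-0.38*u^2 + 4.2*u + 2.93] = -0.760000000000000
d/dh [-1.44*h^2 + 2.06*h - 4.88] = 2.06 - 2.88*h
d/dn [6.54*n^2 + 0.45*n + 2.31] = 13.08*n + 0.45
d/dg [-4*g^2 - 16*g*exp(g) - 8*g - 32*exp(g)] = -16*g*exp(g) - 8*g - 48*exp(g) - 8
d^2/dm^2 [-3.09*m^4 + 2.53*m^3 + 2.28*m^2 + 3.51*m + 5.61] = -37.08*m^2 + 15.18*m + 4.56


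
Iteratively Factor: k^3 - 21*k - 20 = (k + 1)*(k^2 - k - 20) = (k - 5)*(k + 1)*(k + 4)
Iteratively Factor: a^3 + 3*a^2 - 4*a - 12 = (a - 2)*(a^2 + 5*a + 6) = (a - 2)*(a + 3)*(a + 2)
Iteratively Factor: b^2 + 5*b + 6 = (b + 3)*(b + 2)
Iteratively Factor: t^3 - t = (t)*(t^2 - 1) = t*(t + 1)*(t - 1)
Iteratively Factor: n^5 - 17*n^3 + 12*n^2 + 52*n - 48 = (n + 2)*(n^4 - 2*n^3 - 13*n^2 + 38*n - 24) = (n - 1)*(n + 2)*(n^3 - n^2 - 14*n + 24) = (n - 1)*(n + 2)*(n + 4)*(n^2 - 5*n + 6) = (n - 2)*(n - 1)*(n + 2)*(n + 4)*(n - 3)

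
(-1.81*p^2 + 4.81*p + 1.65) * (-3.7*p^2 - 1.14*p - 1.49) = 6.697*p^4 - 15.7336*p^3 - 8.8915*p^2 - 9.0479*p - 2.4585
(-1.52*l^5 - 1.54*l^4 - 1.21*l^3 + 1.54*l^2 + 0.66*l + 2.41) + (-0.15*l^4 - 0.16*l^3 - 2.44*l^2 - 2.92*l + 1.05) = -1.52*l^5 - 1.69*l^4 - 1.37*l^3 - 0.9*l^2 - 2.26*l + 3.46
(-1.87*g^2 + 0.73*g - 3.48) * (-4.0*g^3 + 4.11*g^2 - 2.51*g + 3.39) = 7.48*g^5 - 10.6057*g^4 + 21.614*g^3 - 22.4744*g^2 + 11.2095*g - 11.7972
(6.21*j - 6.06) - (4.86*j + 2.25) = 1.35*j - 8.31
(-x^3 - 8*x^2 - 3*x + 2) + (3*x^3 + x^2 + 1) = 2*x^3 - 7*x^2 - 3*x + 3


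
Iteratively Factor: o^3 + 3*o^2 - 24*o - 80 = (o + 4)*(o^2 - o - 20) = (o - 5)*(o + 4)*(o + 4)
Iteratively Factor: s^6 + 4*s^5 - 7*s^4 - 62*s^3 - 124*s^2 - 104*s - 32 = (s + 1)*(s^5 + 3*s^4 - 10*s^3 - 52*s^2 - 72*s - 32) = (s + 1)*(s + 2)*(s^4 + s^3 - 12*s^2 - 28*s - 16) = (s + 1)*(s + 2)^2*(s^3 - s^2 - 10*s - 8) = (s - 4)*(s + 1)*(s + 2)^2*(s^2 + 3*s + 2) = (s - 4)*(s + 1)^2*(s + 2)^2*(s + 2)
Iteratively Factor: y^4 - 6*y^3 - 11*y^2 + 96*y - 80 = (y + 4)*(y^3 - 10*y^2 + 29*y - 20) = (y - 5)*(y + 4)*(y^2 - 5*y + 4) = (y - 5)*(y - 1)*(y + 4)*(y - 4)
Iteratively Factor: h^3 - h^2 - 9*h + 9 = (h + 3)*(h^2 - 4*h + 3) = (h - 1)*(h + 3)*(h - 3)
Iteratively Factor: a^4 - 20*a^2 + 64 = (a + 2)*(a^3 - 2*a^2 - 16*a + 32) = (a - 2)*(a + 2)*(a^2 - 16) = (a - 4)*(a - 2)*(a + 2)*(a + 4)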